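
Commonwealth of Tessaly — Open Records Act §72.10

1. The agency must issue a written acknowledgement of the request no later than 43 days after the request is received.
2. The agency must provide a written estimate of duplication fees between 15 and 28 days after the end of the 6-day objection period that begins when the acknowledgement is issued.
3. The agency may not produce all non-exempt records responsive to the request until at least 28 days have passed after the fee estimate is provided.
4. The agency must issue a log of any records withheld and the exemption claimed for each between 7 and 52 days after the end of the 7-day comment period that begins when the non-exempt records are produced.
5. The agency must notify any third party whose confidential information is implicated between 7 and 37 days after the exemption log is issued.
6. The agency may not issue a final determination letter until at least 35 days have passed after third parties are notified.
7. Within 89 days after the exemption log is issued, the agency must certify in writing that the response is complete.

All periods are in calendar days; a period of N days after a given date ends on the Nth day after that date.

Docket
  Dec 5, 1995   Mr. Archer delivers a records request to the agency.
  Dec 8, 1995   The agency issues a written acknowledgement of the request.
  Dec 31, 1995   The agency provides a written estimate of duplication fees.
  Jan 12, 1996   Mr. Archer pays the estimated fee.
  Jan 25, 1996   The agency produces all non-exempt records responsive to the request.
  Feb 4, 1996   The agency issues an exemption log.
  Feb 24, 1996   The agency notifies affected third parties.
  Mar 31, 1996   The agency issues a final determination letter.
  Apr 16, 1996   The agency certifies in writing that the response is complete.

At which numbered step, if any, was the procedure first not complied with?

(1) due by Dec 5, 1995 + 43 days = Jan 17, 1996; Dec 8, 1995 is within that limit.
(2) the permitted window runs from Dec 14, 1995 + 15 = Dec 29, 1995 to Dec 14, 1995 + 28 = Jan 11, 1996; done Dec 31, 1995, which is between those dates.
(3) permitted from Dec 31, 1995 + 28 days = Jan 28, 1996 onward; done Jan 25, 1996 — 3 days too early.
No need to go further; step 3 was not satisfied.

Step 3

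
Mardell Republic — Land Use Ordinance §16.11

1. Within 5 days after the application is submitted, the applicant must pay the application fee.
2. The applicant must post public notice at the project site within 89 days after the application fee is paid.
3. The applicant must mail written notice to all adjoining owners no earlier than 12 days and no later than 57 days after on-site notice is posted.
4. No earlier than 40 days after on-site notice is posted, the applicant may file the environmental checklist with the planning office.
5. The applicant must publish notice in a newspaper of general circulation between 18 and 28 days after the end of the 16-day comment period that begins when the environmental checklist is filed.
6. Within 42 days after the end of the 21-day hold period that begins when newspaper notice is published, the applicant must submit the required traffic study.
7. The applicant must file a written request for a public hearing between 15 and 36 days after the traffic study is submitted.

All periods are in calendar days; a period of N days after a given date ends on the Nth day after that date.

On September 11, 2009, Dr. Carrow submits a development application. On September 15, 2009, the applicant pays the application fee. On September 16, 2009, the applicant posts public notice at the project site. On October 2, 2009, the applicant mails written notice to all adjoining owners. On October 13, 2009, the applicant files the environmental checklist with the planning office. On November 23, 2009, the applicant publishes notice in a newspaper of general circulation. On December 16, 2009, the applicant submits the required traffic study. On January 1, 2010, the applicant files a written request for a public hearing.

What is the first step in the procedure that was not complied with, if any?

Step 4

Step 1 — counting 5 days from September 11, 2009 (when the application is submitted) gives a deadline of September 16, 2009; done September 15, 2009 — timely.
Step 2 — counting 89 days from September 15, 2009 (when the application fee is paid) gives a deadline of December 13, 2009; September 16, 2009 is within that limit.
Step 3 — 12 and 57 days from September 16, 2009 (when on-site notice is posted) are September 28, 2009 and November 12, 2009 respectively; done October 2, 2009, which is between those dates.
Step 4 — must wait 40 days from September 16, 2009 (when on-site notice is posted), so not before October 26, 2009; done October 13, 2009 — 13 days too early.
That is the first point of non-compliance.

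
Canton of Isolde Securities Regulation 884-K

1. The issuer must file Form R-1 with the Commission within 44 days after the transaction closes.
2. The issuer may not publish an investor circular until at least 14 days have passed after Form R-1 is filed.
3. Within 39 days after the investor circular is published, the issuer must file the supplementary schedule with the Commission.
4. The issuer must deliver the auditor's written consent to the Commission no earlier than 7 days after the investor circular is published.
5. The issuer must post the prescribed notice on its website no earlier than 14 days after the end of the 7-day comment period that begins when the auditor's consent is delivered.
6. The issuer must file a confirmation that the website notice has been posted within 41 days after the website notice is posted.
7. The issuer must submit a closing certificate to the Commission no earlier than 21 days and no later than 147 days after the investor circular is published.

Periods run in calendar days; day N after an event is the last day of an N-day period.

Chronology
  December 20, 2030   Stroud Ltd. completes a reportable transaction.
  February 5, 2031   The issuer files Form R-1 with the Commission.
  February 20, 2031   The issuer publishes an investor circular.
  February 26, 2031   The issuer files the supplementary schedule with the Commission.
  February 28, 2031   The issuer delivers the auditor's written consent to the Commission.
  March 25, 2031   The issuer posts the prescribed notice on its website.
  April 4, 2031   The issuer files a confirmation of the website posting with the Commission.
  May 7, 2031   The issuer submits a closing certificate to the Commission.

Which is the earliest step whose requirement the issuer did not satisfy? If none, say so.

Step 1: 44 days after December 20, 2030 (when the transaction closes) is February 2, 2031; February 5, 2031 misses that deadline by 3 days.

Step 1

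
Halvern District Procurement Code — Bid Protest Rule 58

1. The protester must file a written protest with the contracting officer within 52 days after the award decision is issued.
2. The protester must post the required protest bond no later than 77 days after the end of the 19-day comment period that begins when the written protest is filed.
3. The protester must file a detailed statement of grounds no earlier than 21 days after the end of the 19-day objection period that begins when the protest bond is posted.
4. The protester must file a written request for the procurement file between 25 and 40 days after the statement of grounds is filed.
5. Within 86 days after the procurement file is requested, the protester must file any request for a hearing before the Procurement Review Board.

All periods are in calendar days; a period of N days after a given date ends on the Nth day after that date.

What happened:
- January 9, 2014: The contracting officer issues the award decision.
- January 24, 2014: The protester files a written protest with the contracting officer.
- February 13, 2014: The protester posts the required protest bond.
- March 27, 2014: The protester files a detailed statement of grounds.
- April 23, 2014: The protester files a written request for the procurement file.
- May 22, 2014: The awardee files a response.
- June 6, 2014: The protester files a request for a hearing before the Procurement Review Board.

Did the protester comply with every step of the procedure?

Step 1 — counting 52 days from January 9, 2014 (when the award decision is issued) gives a deadline of March 2, 2014; completed January 24, 2014, before the deadline.
Step 2 — counting 77 days from February 12, 2014 (end of the 19-day comment period, which began when the written protest is filed on January 24, 2014) gives a deadline of April 30, 2014; done February 13, 2014 — timely.
Step 3 — must wait 21 days from March 4, 2014 (end of the 19-day objection period, which began when the protest bond is posted on February 13, 2014), so not before March 25, 2014; done March 27, 2014, after the minimum wait.
Step 4 — 25 and 40 days from March 27, 2014 (when the statement of grounds is filed) are April 21, 2014 and May 6, 2014 respectively; April 23, 2014 falls inside that range.
Step 5 — counting 86 days from April 23, 2014 (when the procurement file is requested) gives a deadline of July 18, 2014; June 6, 2014 is within that limit.

Yes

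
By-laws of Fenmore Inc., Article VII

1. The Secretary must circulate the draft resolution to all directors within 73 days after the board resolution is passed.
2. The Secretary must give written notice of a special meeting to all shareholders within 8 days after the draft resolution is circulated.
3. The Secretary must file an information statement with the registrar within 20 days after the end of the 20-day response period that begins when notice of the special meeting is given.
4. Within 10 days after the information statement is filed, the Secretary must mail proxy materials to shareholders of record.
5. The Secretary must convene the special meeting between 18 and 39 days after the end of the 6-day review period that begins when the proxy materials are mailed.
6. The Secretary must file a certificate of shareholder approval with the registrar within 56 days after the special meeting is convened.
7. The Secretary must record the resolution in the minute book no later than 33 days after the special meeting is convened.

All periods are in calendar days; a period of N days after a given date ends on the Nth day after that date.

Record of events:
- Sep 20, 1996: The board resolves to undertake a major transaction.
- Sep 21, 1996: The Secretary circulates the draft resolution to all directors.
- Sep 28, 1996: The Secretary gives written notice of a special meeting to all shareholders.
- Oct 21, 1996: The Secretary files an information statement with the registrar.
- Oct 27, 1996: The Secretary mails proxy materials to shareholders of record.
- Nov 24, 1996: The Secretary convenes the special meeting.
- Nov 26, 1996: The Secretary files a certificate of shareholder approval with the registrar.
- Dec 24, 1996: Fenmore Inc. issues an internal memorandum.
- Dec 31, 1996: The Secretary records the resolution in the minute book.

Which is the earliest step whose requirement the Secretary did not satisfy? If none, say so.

Step 7

Step 1 — counting 73 days from Sep 20, 1996 (when the board resolution is passed) gives a deadline of Dec 2, 1996; Sep 21, 1996 is within that limit.
Step 2 — counting 8 days from Sep 21, 1996 (when the draft resolution is circulated) gives a deadline of Sep 29, 1996; Sep 28, 1996 is within that limit.
Step 3 — counting 20 days from Oct 18, 1996 (end of the 20-day response period, which began when notice of the special meeting is given on Sep 28, 1996) gives a deadline of Nov 7, 1996; completed Oct 21, 1996, before the deadline.
Step 4 — counting 10 days from Oct 21, 1996 (when the information statement is filed) gives a deadline of Oct 31, 1996; done Oct 27, 1996 — timely.
Step 5 — 18 and 39 days from Nov 2, 1996 (end of the 6-day review period, which began when the proxy materials are mailed on Oct 27, 1996) are Nov 20, 1996 and Dec 11, 1996 respectively; Nov 24, 1996 falls inside that range.
Step 6 — counting 56 days from Nov 24, 1996 (when the special meeting is convened) gives a deadline of Jan 19, 1997; completed Nov 26, 1996, before the deadline.
Step 7 — counting 33 days from Nov 24, 1996 (when the special meeting is convened) gives a deadline of Dec 27, 1996; not done until Dec 31, 1996, 4 days after the deadline.
That is the first point of non-compliance.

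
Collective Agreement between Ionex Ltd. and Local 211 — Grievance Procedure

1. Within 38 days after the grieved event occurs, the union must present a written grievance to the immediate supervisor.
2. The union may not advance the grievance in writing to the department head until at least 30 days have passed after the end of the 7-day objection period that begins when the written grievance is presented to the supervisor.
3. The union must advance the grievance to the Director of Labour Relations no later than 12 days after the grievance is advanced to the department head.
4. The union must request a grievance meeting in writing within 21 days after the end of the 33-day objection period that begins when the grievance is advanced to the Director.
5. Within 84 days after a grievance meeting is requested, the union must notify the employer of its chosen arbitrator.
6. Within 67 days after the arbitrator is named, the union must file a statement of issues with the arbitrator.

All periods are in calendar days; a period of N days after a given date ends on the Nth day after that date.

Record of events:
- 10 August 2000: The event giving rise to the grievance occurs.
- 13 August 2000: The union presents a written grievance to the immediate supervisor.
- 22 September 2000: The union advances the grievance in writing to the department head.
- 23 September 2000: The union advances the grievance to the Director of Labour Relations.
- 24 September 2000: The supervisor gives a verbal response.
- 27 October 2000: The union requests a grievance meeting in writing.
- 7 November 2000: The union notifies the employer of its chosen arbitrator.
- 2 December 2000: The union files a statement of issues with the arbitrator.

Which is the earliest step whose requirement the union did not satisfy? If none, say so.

None — every step was satisfied

Step 1: 38 days after 10 August 2000 (when the grieved event occurs) is 17 September 2000; 13 August 2000 is within that limit.
Step 2: the earliest permitted date is 30 days after 20 August 2000 (end of the 7-day objection period, which began when the written grievance is presented to the supervisor on 13 August 2000), i.e. 19 September 2000; done 22 September 2000, after the minimum wait.
Step 3: 12 days after 22 September 2000 (when the grievance is advanced to the department head) is 4 October 2000; 23 September 2000 is within that limit.
Step 4: 21 days after 26 October 2000 (end of the 33-day objection period, which began when the grievance is advanced to the Director on 23 September 2000) is 16 November 2000; 27 October 2000 is within that limit.
Step 5: 84 days after 27 October 2000 (when a grievance meeting is requested) is 19 January 2001; completed 7 November 2000, before the deadline.
Step 6: 67 days after 7 November 2000 (when the arbitrator is named) is 13 January 2001; completed 2 December 2000, before the deadline.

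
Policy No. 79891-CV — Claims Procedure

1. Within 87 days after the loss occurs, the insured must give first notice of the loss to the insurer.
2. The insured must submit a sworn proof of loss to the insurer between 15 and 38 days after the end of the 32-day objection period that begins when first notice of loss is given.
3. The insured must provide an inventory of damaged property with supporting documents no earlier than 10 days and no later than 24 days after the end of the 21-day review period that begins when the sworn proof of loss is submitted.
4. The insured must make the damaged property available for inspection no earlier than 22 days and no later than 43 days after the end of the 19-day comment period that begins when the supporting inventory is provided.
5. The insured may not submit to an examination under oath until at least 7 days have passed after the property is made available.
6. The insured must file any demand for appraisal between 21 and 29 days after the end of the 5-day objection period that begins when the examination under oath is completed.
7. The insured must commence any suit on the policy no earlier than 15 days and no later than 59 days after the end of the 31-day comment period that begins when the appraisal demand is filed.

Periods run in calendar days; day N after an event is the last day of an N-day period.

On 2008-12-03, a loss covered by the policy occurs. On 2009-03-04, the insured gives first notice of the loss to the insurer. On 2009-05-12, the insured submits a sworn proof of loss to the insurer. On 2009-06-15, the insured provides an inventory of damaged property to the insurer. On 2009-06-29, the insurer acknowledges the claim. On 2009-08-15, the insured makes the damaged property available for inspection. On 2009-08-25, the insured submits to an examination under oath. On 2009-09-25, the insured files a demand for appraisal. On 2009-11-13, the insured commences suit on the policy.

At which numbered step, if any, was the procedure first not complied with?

Step 1

Step 1: 87 days after 2008-12-03 (when the loss occurs) is 2009-02-28; 2009-03-04 misses that deadline by 4 days.
The analysis stops there.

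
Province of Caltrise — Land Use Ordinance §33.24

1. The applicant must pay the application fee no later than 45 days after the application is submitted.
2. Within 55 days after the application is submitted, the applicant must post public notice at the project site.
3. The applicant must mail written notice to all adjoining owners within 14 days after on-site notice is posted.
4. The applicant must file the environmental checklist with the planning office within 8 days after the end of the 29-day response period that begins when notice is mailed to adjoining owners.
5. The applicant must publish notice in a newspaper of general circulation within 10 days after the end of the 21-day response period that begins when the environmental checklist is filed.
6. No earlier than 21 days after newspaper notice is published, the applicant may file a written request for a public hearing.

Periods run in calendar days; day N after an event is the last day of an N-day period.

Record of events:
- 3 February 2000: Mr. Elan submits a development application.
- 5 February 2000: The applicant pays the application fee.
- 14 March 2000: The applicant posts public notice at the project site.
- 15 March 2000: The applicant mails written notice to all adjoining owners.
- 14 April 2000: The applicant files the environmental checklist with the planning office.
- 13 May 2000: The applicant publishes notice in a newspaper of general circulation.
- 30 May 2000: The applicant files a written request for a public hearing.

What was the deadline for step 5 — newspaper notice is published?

15 May 2000

The environmental checklist is filed on 14 April 2000; the 21-day response period therefore ends 5 May 2000, and step 5 runs from that date. 10 days after 5 May 2000 is 15 May 2000.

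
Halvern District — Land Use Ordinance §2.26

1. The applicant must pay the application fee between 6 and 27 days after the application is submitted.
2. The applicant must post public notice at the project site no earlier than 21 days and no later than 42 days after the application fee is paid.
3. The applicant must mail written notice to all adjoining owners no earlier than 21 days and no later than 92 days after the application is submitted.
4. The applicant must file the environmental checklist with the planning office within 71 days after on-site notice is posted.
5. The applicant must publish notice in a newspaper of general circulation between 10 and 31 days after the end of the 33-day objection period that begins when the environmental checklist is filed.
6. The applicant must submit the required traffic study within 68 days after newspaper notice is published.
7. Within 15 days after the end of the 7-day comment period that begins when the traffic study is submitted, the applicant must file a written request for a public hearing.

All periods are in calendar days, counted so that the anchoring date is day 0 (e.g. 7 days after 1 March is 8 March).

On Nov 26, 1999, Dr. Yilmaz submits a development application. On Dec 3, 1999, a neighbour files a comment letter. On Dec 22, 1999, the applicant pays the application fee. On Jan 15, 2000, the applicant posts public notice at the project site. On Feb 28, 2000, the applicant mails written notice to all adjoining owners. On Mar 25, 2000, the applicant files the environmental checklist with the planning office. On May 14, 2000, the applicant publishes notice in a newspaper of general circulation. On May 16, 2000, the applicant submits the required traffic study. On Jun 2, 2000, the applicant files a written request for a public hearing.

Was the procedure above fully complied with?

Step 1 — 6 and 27 days from Nov 26, 1999 (when the application is submitted) are Dec 2, 1999 and Dec 23, 1999 respectively; Dec 22, 1999 falls inside that range.
Step 2 — 21 and 42 days from Dec 22, 1999 (when the application fee is paid) are Jan 12, 2000 and Feb 2, 2000 respectively; Jan 15, 2000 falls inside that range.
Step 3 — 21 and 92 days from Nov 26, 1999 (when the application is submitted) are Dec 17, 1999 and Feb 26, 2000 respectively; Feb 28, 2000 is 2 days past the end of the window.

No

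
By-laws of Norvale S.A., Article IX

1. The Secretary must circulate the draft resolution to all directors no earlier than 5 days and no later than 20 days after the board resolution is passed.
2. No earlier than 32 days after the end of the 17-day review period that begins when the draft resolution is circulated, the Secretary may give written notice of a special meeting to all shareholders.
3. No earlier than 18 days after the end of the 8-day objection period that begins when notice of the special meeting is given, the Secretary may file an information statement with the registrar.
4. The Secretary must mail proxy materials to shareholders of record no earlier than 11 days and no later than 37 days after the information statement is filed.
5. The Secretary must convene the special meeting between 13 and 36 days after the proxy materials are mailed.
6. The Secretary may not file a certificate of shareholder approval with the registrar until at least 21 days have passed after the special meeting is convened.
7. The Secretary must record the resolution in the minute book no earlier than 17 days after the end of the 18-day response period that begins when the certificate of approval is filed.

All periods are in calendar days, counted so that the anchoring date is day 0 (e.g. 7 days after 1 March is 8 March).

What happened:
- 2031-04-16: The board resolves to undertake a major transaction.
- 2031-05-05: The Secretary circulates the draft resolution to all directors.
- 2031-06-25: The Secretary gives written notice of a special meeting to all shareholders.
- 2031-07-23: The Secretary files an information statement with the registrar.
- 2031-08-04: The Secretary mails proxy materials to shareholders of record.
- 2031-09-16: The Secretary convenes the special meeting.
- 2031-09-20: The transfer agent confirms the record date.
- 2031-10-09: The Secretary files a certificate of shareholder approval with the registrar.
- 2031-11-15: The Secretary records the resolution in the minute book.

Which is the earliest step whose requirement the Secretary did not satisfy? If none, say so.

Step 1: the window is 5–20 days after 2031-04-16 (when the board resolution is passed), so 2031-04-21 through 2031-05-06; done 2031-05-05, which is between those dates.
Step 2: the earliest permitted date is 32 days after 2031-05-22 (end of the 17-day review period, which began when the draft resolution is circulated on 2031-05-05), i.e. 2031-06-23; 2031-06-25 is on or after that date.
Step 3: the earliest permitted date is 18 days after 2031-07-03 (end of the 8-day objection period, which began when notice of the special meeting is given on 2031-06-25), i.e. 2031-07-21; 2031-07-23 is on or after that date.
Step 4: the window is 11–37 days after 2031-07-23 (when the information statement is filed), so 2031-08-03 through 2031-08-29; 2031-08-04 falls inside that range.
Step 5: the window is 13–36 days after 2031-08-04 (when the proxy materials are mailed), so 2031-08-17 through 2031-09-09; done 2031-09-16 — 7 days after the window closed.
The procedure was therefore not followed at step 5.

Step 5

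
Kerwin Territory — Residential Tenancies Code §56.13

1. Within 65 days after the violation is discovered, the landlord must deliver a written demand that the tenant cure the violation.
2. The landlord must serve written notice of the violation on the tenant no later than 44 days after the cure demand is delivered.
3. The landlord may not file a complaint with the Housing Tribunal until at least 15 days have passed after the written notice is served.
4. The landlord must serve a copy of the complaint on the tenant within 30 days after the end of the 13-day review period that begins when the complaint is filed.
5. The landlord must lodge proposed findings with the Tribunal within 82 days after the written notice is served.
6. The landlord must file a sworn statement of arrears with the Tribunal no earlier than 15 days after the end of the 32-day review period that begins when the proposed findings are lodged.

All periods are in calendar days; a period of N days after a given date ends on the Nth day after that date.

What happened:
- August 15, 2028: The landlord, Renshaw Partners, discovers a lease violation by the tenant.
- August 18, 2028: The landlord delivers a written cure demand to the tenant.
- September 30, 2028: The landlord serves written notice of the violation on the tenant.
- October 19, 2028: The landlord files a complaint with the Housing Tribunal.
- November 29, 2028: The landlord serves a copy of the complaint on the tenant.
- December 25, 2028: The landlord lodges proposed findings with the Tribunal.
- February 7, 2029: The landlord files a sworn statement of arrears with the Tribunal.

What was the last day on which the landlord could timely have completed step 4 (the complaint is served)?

December 1, 2028

The complaint is filed on October 19, 2028; the 13-day review period therefore ends November 1, 2028, and step 4 runs from that date. 30 days after November 1, 2028 is December 1, 2028.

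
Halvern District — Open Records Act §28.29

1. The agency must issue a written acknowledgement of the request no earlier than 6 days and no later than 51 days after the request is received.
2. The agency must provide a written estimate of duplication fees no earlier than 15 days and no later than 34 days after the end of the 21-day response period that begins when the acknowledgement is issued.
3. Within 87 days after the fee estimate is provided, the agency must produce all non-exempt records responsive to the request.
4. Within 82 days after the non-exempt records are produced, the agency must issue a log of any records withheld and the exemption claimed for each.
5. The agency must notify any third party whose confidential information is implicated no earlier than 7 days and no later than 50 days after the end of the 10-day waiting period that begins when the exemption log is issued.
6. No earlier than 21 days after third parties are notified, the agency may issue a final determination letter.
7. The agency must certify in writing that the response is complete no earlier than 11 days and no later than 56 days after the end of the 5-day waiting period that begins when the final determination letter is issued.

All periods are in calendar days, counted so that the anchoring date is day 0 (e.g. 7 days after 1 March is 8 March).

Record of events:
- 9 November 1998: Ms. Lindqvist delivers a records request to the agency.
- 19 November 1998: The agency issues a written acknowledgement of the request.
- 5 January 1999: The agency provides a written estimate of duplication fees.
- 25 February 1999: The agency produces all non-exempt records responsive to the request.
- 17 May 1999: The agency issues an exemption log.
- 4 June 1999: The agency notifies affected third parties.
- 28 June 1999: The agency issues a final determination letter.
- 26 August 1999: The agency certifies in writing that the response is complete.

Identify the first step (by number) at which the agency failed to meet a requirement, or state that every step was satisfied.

Step 1 — 6 and 51 days from 9 November 1998 (when the request is received) are 15 November 1998 and 30 December 1998 respectively; done 19 November 1998 — within the window.
Step 2 — 15 and 34 days from 10 December 1998 (end of the 21-day response period, which began when the acknowledgement is issued on 19 November 1998) are 25 December 1998 and 13 January 1999 respectively; 5 January 1999 falls inside that range.
Step 3 — counting 87 days from 5 January 1999 (when the fee estimate is provided) gives a deadline of 2 April 1999; 25 February 1999 is within that limit.
Step 4 — counting 82 days from 25 February 1999 (when the non-exempt records are produced) gives a deadline of 18 May 1999; completed 17 May 1999, before the deadline.
Step 5 — 7 and 50 days from 27 May 1999 (end of the 10-day waiting period, which began when the exemption log is issued on 17 May 1999) are 3 June 1999 and 16 July 1999 respectively; done 4 June 1999 — within the window.
Step 6 — must wait 21 days from 4 June 1999 (when third parties are notified), so not before 25 June 1999; 28 June 1999 is on or after that date.
Step 7 — 11 and 56 days from 3 July 1999 (end of the 5-day waiting period, which began when the final determination letter is issued on 28 June 1999) are 14 July 1999 and 28 August 1999 respectively; 26 August 1999 falls inside that range.

None — every step was satisfied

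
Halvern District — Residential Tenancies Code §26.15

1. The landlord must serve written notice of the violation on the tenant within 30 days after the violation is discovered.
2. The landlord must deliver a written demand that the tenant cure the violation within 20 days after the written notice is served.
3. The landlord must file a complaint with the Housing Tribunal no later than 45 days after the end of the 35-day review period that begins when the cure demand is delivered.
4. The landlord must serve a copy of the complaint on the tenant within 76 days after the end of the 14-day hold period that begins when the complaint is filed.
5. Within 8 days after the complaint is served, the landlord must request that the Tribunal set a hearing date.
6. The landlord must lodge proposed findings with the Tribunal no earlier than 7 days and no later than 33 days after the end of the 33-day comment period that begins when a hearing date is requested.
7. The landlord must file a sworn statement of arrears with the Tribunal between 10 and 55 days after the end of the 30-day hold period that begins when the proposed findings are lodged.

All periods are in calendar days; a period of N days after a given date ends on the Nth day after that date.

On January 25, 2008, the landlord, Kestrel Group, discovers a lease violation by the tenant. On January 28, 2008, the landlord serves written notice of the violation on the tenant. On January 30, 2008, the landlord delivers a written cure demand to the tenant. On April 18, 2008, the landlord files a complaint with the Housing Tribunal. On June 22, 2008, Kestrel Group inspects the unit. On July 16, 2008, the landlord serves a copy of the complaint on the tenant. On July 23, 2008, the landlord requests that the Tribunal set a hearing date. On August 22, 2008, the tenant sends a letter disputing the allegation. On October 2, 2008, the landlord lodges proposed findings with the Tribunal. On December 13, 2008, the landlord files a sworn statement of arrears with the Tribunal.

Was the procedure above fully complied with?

Step 1: 30 days after January 25, 2008 (when the violation is discovered) is February 24, 2008; completed January 28, 2008, before the deadline.
Step 2: 20 days after January 28, 2008 (when the written notice is served) is February 17, 2008; completed January 30, 2008, before the deadline.
Step 3: 45 days after March 5, 2008 (end of the 35-day review period, which began when the cure demand is delivered on January 30, 2008) is April 19, 2008; April 18, 2008 is within that limit.
Step 4: 76 days after May 2, 2008 (end of the 14-day hold period, which began when the complaint is filed on April 18, 2008) is July 17, 2008; July 16, 2008 is within that limit.
Step 5: 8 days after July 16, 2008 (when the complaint is served) is July 24, 2008; July 23, 2008 is within that limit.
Step 6: the window is 7–33 days after August 25, 2008 (end of the 33-day comment period, which began when a hearing date is requested on July 23, 2008), so September 1, 2008 through September 27, 2008; done October 2, 2008 — 5 days after the window closed.
The procedure was therefore not followed at step 6.

No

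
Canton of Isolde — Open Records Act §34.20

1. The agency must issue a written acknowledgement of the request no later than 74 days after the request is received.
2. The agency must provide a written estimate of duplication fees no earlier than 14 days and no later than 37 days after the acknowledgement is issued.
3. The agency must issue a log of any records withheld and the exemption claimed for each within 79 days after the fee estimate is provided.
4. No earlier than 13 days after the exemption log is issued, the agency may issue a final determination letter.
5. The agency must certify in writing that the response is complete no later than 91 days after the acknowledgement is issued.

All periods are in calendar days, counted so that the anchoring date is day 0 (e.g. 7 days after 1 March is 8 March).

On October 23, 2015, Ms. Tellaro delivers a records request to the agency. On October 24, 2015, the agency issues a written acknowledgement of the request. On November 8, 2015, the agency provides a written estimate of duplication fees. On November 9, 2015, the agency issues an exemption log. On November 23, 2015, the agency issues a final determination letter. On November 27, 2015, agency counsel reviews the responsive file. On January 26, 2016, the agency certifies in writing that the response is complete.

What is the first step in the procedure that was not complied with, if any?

(1) due by October 23, 2015 + 74 days = January 5, 2016; done October 24, 2015 — timely.
(2) the permitted window runs from October 24, 2015 + 14 = November 7, 2015 to October 24, 2015 + 37 = November 30, 2015; done November 8, 2015, which is between those dates.
(3) due by November 8, 2015 + 79 days = January 26, 2016; completed November 9, 2015, before the deadline.
(4) permitted from November 9, 2015 + 13 days = November 22, 2015 onward; done November 23, 2015, after the minimum wait.
(5) due by October 24, 2015 + 91 days = January 23, 2016; done January 26, 2016 — 3 days late.

Step 5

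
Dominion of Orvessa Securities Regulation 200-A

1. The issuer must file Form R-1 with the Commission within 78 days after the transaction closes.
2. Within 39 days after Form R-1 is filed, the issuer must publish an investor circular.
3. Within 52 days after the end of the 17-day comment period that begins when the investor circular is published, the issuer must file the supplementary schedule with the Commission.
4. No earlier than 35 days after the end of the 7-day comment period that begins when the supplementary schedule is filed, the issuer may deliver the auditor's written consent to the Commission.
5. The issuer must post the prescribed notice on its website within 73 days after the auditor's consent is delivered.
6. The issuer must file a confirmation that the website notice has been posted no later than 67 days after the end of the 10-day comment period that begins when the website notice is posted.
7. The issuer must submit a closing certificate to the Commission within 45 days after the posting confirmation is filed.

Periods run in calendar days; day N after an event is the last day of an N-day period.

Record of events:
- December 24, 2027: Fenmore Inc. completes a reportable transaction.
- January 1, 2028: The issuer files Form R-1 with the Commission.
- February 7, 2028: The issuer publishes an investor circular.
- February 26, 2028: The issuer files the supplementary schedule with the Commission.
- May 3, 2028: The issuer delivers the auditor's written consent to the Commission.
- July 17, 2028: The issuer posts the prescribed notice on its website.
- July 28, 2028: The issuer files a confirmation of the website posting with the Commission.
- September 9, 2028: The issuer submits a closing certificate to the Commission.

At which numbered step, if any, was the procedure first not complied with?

Step 1 — counting 78 days from December 24, 2027 (when the transaction closes) gives a deadline of March 11, 2028; January 1, 2028 is within that limit.
Step 2 — counting 39 days from January 1, 2028 (when Form R-1 is filed) gives a deadline of February 9, 2028; February 7, 2028 is within that limit.
Step 3 — counting 52 days from February 24, 2028 (end of the 17-day comment period, which began when the investor circular is published on February 7, 2028) gives a deadline of April 16, 2028; done February 26, 2028 — timely.
Step 4 — must wait 35 days from March 4, 2028 (end of the 7-day comment period, which began when the supplementary schedule is filed on February 26, 2028), so not before April 8, 2028; done May 3, 2028 — permitted.
Step 5 — counting 73 days from May 3, 2028 (when the auditor's consent is delivered) gives a deadline of July 15, 2028; July 17, 2028 misses that deadline by 2 days.

Step 5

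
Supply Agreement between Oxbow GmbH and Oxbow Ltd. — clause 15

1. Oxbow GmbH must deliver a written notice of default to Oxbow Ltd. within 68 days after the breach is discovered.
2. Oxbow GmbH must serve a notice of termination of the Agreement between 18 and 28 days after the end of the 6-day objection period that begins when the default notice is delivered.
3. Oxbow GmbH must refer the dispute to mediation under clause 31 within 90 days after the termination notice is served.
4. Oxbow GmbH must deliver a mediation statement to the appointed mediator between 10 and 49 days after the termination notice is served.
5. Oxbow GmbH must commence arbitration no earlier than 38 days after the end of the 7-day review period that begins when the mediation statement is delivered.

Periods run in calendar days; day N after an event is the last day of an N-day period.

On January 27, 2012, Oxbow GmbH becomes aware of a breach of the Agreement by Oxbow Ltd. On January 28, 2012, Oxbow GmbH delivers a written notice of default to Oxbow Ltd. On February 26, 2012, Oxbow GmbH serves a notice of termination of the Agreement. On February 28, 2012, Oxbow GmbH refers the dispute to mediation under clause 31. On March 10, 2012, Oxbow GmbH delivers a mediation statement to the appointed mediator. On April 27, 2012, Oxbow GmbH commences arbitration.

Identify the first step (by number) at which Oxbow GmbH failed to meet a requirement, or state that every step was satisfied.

Step 1 — counting 68 days from January 27, 2012 (when the breach is discovered) gives a deadline of April 4, 2012; January 28, 2012 is within that limit.
Step 2 — 18 and 28 days from February 3, 2012 (end of the 6-day objection period, which began when the default notice is delivered on January 28, 2012) are February 21, 2012 and March 2, 2012 respectively; February 26, 2012 falls inside that range.
Step 3 — counting 90 days from February 26, 2012 (when the termination notice is served) gives a deadline of May 26, 2012; completed February 28, 2012, before the deadline.
Step 4 — 10 and 49 days from February 26, 2012 (when the termination notice is served) are March 7, 2012 and April 15, 2012 respectively; March 10, 2012 falls inside that range.
Step 5 — must wait 38 days from March 17, 2012 (end of the 7-day review period, which began when the mediation statement is delivered on March 10, 2012), so not before April 24, 2012; done April 27, 2012 — permitted.

None — every step was satisfied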